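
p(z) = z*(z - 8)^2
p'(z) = z*(2*z - 16) + (z - 8)^2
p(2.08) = 72.90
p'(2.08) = 10.42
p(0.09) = 5.63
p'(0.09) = 61.14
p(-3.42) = -446.02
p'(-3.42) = 208.53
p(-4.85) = -800.84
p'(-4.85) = 289.77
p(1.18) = 54.88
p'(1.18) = 30.42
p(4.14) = 61.68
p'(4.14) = -17.06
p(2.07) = 72.79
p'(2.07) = 10.61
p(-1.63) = -151.16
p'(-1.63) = 124.13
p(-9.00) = -2601.00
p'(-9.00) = 595.00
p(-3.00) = -363.00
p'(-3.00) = 187.00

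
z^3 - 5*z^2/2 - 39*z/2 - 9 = (z - 6)*(z + 1/2)*(z + 3)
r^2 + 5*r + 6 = (r + 2)*(r + 3)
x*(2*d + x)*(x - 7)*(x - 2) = 2*d*x^3 - 18*d*x^2 + 28*d*x + x^4 - 9*x^3 + 14*x^2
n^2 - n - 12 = (n - 4)*(n + 3)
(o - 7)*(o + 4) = o^2 - 3*o - 28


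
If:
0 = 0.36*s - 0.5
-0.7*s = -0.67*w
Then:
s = 1.39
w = 1.45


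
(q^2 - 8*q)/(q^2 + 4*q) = (q - 8)/(q + 4)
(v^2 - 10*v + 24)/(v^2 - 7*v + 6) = (v - 4)/(v - 1)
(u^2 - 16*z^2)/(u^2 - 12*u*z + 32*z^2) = (-u - 4*z)/(-u + 8*z)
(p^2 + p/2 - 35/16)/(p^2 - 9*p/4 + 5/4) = (p + 7/4)/(p - 1)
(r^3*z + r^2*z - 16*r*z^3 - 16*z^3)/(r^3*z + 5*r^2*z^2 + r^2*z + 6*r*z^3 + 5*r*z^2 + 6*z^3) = (r^2 - 16*z^2)/(r^2 + 5*r*z + 6*z^2)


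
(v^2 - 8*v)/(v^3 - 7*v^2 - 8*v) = 1/(v + 1)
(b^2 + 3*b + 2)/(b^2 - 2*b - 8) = (b + 1)/(b - 4)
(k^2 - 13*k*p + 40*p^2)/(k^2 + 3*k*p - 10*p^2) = (k^2 - 13*k*p + 40*p^2)/(k^2 + 3*k*p - 10*p^2)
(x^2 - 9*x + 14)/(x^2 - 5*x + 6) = (x - 7)/(x - 3)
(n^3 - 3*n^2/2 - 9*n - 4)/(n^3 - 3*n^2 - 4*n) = (n^2 + 5*n/2 + 1)/(n*(n + 1))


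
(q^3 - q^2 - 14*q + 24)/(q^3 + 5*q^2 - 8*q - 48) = (q - 2)/(q + 4)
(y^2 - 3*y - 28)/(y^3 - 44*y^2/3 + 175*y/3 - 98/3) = 3*(y + 4)/(3*y^2 - 23*y + 14)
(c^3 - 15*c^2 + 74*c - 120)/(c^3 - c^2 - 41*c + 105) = (c^2 - 10*c + 24)/(c^2 + 4*c - 21)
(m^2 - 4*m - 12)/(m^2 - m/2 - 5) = 2*(m - 6)/(2*m - 5)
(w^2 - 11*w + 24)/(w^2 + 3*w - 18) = (w - 8)/(w + 6)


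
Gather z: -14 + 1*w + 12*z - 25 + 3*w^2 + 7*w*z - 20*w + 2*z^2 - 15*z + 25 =3*w^2 - 19*w + 2*z^2 + z*(7*w - 3) - 14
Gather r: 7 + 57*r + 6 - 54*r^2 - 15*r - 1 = -54*r^2 + 42*r + 12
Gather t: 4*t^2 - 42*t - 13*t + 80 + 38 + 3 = 4*t^2 - 55*t + 121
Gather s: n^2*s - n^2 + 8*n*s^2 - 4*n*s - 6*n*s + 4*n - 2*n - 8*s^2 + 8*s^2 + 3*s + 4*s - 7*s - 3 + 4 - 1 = -n^2 + 8*n*s^2 + 2*n + s*(n^2 - 10*n)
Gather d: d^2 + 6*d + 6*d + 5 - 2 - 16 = d^2 + 12*d - 13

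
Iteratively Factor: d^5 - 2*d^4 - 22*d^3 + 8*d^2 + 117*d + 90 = (d + 3)*(d^4 - 5*d^3 - 7*d^2 + 29*d + 30) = (d - 5)*(d + 3)*(d^3 - 7*d - 6) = (d - 5)*(d - 3)*(d + 3)*(d^2 + 3*d + 2) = (d - 5)*(d - 3)*(d + 2)*(d + 3)*(d + 1)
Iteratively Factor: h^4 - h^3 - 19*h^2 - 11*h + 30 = (h + 3)*(h^3 - 4*h^2 - 7*h + 10) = (h + 2)*(h + 3)*(h^2 - 6*h + 5) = (h - 5)*(h + 2)*(h + 3)*(h - 1)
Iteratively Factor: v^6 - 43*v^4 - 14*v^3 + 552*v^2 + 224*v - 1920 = (v - 4)*(v^5 + 4*v^4 - 27*v^3 - 122*v^2 + 64*v + 480) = (v - 5)*(v - 4)*(v^4 + 9*v^3 + 18*v^2 - 32*v - 96) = (v - 5)*(v - 4)*(v + 3)*(v^3 + 6*v^2 - 32) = (v - 5)*(v - 4)*(v + 3)*(v + 4)*(v^2 + 2*v - 8) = (v - 5)*(v - 4)*(v - 2)*(v + 3)*(v + 4)*(v + 4)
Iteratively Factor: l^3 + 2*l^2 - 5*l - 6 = (l + 1)*(l^2 + l - 6) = (l + 1)*(l + 3)*(l - 2)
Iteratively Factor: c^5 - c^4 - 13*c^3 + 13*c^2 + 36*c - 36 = (c - 2)*(c^4 + c^3 - 11*c^2 - 9*c + 18) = (c - 2)*(c - 1)*(c^3 + 2*c^2 - 9*c - 18) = (c - 3)*(c - 2)*(c - 1)*(c^2 + 5*c + 6) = (c - 3)*(c - 2)*(c - 1)*(c + 2)*(c + 3)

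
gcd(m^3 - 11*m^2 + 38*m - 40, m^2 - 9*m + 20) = m^2 - 9*m + 20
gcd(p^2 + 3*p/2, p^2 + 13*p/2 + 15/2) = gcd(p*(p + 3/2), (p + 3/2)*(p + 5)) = p + 3/2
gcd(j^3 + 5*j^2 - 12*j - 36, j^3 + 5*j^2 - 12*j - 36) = j^3 + 5*j^2 - 12*j - 36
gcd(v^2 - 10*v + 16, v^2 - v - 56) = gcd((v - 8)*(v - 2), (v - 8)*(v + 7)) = v - 8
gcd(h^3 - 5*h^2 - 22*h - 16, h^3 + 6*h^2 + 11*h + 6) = h^2 + 3*h + 2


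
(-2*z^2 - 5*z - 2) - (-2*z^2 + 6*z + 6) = -11*z - 8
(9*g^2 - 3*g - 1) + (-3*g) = 9*g^2 - 6*g - 1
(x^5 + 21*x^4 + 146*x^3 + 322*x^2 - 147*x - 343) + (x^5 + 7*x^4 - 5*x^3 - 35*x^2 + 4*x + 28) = 2*x^5 + 28*x^4 + 141*x^3 + 287*x^2 - 143*x - 315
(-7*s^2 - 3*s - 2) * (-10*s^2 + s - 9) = 70*s^4 + 23*s^3 + 80*s^2 + 25*s + 18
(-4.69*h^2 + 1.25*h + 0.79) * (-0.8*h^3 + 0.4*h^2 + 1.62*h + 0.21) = 3.752*h^5 - 2.876*h^4 - 7.7298*h^3 + 1.3561*h^2 + 1.5423*h + 0.1659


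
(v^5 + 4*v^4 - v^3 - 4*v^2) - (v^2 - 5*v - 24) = v^5 + 4*v^4 - v^3 - 5*v^2 + 5*v + 24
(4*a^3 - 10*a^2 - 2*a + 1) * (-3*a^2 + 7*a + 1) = -12*a^5 + 58*a^4 - 60*a^3 - 27*a^2 + 5*a + 1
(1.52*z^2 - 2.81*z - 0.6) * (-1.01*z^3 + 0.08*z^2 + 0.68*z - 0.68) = -1.5352*z^5 + 2.9597*z^4 + 1.4148*z^3 - 2.9924*z^2 + 1.5028*z + 0.408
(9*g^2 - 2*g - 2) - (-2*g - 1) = 9*g^2 - 1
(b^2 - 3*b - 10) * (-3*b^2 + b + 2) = -3*b^4 + 10*b^3 + 29*b^2 - 16*b - 20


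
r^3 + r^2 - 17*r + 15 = (r - 3)*(r - 1)*(r + 5)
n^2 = n^2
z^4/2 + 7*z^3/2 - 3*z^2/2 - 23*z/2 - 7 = (z/2 + 1/2)*(z - 2)*(z + 1)*(z + 7)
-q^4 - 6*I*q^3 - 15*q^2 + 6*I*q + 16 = (q - 2*I)*(q + 8*I)*(-I*q - I)*(-I*q + I)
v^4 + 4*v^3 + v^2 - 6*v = v*(v - 1)*(v + 2)*(v + 3)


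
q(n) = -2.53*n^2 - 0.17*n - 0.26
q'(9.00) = -45.71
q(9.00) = -206.72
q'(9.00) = -45.71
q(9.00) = -206.72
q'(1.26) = -6.55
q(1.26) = -4.49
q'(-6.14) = 30.90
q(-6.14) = -94.60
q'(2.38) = -12.21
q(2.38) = -15.00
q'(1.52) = -7.86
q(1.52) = -6.36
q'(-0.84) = 4.08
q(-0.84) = -1.90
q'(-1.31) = 6.46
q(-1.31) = -4.38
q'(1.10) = -5.74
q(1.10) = -3.51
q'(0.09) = -0.63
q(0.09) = -0.30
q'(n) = -5.06*n - 0.17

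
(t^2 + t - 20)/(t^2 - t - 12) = (t + 5)/(t + 3)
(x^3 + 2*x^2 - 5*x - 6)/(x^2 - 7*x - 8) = (x^2 + x - 6)/(x - 8)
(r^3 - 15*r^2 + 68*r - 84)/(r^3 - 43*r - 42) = (r^2 - 8*r + 12)/(r^2 + 7*r + 6)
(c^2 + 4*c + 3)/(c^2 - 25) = (c^2 + 4*c + 3)/(c^2 - 25)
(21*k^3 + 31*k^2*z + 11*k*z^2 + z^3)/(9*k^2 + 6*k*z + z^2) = (7*k^2 + 8*k*z + z^2)/(3*k + z)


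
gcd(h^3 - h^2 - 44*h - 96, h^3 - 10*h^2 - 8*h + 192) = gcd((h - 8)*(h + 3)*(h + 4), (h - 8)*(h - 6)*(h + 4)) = h^2 - 4*h - 32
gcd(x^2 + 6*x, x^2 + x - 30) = x + 6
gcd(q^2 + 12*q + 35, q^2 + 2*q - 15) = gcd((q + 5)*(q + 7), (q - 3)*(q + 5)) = q + 5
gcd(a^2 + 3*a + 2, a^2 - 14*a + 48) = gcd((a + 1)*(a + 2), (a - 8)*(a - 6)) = 1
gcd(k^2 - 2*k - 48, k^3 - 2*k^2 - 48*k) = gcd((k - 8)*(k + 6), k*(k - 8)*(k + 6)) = k^2 - 2*k - 48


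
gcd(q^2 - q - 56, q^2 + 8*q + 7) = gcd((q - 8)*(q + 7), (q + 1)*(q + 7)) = q + 7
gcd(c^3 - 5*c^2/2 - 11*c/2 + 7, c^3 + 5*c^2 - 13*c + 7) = c - 1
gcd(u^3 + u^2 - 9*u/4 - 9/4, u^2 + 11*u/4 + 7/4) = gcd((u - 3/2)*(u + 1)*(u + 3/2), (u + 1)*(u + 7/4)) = u + 1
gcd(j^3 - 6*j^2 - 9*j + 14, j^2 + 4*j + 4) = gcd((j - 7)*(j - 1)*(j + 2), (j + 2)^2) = j + 2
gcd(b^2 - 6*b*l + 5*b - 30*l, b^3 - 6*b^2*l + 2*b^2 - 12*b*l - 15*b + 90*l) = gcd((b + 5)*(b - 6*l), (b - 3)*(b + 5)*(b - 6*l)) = b^2 - 6*b*l + 5*b - 30*l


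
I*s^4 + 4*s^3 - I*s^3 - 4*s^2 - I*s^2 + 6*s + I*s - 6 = (s - 3*I)*(s - 2*I)*(s + I)*(I*s - I)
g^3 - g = g*(g - 1)*(g + 1)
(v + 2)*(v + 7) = v^2 + 9*v + 14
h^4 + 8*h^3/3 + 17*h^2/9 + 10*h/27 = h*(h + 1/3)*(h + 2/3)*(h + 5/3)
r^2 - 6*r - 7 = (r - 7)*(r + 1)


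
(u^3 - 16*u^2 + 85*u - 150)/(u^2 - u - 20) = (u^2 - 11*u + 30)/(u + 4)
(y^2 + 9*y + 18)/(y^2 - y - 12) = (y + 6)/(y - 4)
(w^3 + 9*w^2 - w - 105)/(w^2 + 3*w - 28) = (w^2 + 2*w - 15)/(w - 4)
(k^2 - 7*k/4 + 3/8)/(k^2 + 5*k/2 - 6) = (k - 1/4)/(k + 4)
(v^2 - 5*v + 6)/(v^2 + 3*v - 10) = (v - 3)/(v + 5)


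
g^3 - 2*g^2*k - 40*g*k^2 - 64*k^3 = (g - 8*k)*(g + 2*k)*(g + 4*k)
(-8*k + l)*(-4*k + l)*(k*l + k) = 32*k^3*l + 32*k^3 - 12*k^2*l^2 - 12*k^2*l + k*l^3 + k*l^2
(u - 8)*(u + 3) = u^2 - 5*u - 24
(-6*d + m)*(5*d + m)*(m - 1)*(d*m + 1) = -30*d^3*m^2 + 30*d^3*m - d^2*m^3 + d^2*m^2 - 30*d^2*m + 30*d^2 + d*m^4 - d*m^3 - d*m^2 + d*m + m^3 - m^2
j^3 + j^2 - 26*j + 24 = (j - 4)*(j - 1)*(j + 6)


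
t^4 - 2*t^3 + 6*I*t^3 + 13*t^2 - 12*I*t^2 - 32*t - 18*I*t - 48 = (t - 3)*(t + 1)*(t - 2*I)*(t + 8*I)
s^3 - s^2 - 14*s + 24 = (s - 3)*(s - 2)*(s + 4)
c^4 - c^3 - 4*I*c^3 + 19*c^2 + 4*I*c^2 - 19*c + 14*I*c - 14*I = (c - 1)*(c - 7*I)*(c + I)*(c + 2*I)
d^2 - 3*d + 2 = (d - 2)*(d - 1)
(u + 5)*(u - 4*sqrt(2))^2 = u^3 - 8*sqrt(2)*u^2 + 5*u^2 - 40*sqrt(2)*u + 32*u + 160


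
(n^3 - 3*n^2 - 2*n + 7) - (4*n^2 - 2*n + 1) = n^3 - 7*n^2 + 6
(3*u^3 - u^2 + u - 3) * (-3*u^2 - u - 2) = -9*u^5 - 8*u^3 + 10*u^2 + u + 6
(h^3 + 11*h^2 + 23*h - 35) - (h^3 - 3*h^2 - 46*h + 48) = 14*h^2 + 69*h - 83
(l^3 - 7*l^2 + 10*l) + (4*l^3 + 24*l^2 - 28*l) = 5*l^3 + 17*l^2 - 18*l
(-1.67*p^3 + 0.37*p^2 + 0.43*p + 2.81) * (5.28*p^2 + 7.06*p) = -8.8176*p^5 - 9.8366*p^4 + 4.8826*p^3 + 17.8726*p^2 + 19.8386*p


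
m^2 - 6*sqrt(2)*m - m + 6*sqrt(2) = (m - 1)*(m - 6*sqrt(2))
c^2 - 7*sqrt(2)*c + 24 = (c - 4*sqrt(2))*(c - 3*sqrt(2))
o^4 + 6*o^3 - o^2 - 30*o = o*(o - 2)*(o + 3)*(o + 5)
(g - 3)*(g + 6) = g^2 + 3*g - 18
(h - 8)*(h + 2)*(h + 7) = h^3 + h^2 - 58*h - 112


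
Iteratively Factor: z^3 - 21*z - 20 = (z - 5)*(z^2 + 5*z + 4) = (z - 5)*(z + 1)*(z + 4)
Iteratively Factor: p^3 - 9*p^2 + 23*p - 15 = (p - 1)*(p^2 - 8*p + 15) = (p - 3)*(p - 1)*(p - 5)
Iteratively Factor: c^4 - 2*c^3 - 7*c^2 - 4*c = (c)*(c^3 - 2*c^2 - 7*c - 4) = c*(c - 4)*(c^2 + 2*c + 1) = c*(c - 4)*(c + 1)*(c + 1)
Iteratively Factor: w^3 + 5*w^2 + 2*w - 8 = (w + 4)*(w^2 + w - 2) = (w + 2)*(w + 4)*(w - 1)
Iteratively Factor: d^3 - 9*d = (d - 3)*(d^2 + 3*d) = d*(d - 3)*(d + 3)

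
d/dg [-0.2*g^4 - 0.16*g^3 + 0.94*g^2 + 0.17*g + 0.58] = -0.8*g^3 - 0.48*g^2 + 1.88*g + 0.17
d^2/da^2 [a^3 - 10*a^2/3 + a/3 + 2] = 6*a - 20/3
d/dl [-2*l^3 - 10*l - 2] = -6*l^2 - 10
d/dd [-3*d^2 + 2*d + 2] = 2 - 6*d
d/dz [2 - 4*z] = -4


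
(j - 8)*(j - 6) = j^2 - 14*j + 48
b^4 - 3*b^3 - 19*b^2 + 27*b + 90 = (b - 5)*(b - 3)*(b + 2)*(b + 3)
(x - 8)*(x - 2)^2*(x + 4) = x^4 - 8*x^3 - 12*x^2 + 112*x - 128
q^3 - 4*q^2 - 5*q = q*(q - 5)*(q + 1)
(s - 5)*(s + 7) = s^2 + 2*s - 35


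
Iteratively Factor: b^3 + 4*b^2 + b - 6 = (b - 1)*(b^2 + 5*b + 6) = (b - 1)*(b + 2)*(b + 3)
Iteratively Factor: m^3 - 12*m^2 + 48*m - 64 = (m - 4)*(m^2 - 8*m + 16) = (m - 4)^2*(m - 4)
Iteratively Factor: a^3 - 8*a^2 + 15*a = (a - 5)*(a^2 - 3*a) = (a - 5)*(a - 3)*(a)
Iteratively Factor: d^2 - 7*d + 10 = (d - 2)*(d - 5)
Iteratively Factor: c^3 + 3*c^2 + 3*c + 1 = (c + 1)*(c^2 + 2*c + 1) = (c + 1)^2*(c + 1)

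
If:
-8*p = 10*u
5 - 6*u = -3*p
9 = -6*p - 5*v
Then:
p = -25/39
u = 20/39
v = -67/65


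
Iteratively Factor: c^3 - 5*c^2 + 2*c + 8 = (c - 2)*(c^2 - 3*c - 4) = (c - 2)*(c + 1)*(c - 4)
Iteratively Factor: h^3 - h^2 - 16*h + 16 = (h - 1)*(h^2 - 16) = (h - 4)*(h - 1)*(h + 4)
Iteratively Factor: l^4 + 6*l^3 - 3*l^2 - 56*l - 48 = (l + 4)*(l^3 + 2*l^2 - 11*l - 12) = (l + 4)^2*(l^2 - 2*l - 3) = (l + 1)*(l + 4)^2*(l - 3)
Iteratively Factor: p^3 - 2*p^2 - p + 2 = (p - 1)*(p^2 - p - 2) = (p - 1)*(p + 1)*(p - 2)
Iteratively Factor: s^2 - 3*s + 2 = (s - 1)*(s - 2)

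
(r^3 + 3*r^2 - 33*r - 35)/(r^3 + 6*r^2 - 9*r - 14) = (r - 5)/(r - 2)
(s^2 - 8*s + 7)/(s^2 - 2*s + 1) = (s - 7)/(s - 1)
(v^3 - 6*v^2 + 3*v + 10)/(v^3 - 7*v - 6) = (v^2 - 7*v + 10)/(v^2 - v - 6)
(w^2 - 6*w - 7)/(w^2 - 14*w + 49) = (w + 1)/(w - 7)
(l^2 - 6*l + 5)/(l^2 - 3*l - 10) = (l - 1)/(l + 2)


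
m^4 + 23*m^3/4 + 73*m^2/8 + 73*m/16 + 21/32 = (m + 1/4)*(m + 1/2)*(m + 3/2)*(m + 7/2)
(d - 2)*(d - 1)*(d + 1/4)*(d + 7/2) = d^4 + 3*d^3/4 - 67*d^2/8 + 39*d/8 + 7/4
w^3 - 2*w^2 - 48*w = w*(w - 8)*(w + 6)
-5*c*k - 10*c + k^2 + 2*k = (-5*c + k)*(k + 2)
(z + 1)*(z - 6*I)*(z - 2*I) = z^3 + z^2 - 8*I*z^2 - 12*z - 8*I*z - 12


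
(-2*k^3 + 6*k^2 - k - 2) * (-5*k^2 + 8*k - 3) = 10*k^5 - 46*k^4 + 59*k^3 - 16*k^2 - 13*k + 6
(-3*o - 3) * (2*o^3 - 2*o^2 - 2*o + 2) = -6*o^4 + 12*o^2 - 6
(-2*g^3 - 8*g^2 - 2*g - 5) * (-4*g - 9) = 8*g^4 + 50*g^3 + 80*g^2 + 38*g + 45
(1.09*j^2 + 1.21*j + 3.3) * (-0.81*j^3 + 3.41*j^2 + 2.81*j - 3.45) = -0.8829*j^5 + 2.7368*j^4 + 4.516*j^3 + 10.8926*j^2 + 5.0985*j - 11.385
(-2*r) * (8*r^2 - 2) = -16*r^3 + 4*r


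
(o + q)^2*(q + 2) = o^2*q + 2*o^2 + 2*o*q^2 + 4*o*q + q^3 + 2*q^2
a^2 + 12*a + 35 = (a + 5)*(a + 7)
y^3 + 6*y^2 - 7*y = y*(y - 1)*(y + 7)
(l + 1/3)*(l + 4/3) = l^2 + 5*l/3 + 4/9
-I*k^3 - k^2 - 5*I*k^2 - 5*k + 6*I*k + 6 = (k + 6)*(k - I)*(-I*k + I)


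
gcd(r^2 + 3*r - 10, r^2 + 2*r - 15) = r + 5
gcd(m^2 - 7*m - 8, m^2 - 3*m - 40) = m - 8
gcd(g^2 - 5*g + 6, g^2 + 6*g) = 1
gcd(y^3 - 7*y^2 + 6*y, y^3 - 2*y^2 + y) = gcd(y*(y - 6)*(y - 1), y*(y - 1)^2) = y^2 - y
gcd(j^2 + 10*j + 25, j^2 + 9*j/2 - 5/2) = j + 5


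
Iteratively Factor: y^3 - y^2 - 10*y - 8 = (y + 2)*(y^2 - 3*y - 4) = (y - 4)*(y + 2)*(y + 1)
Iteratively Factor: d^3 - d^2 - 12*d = (d - 4)*(d^2 + 3*d) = d*(d - 4)*(d + 3)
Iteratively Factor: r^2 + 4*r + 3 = (r + 1)*(r + 3)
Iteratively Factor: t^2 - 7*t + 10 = (t - 5)*(t - 2)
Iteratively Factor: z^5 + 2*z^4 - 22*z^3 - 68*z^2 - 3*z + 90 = (z - 1)*(z^4 + 3*z^3 - 19*z^2 - 87*z - 90) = (z - 1)*(z + 3)*(z^3 - 19*z - 30) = (z - 1)*(z + 2)*(z + 3)*(z^2 - 2*z - 15) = (z - 1)*(z + 2)*(z + 3)^2*(z - 5)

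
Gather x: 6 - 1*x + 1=7 - x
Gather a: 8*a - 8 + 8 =8*a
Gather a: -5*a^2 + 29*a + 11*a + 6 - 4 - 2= -5*a^2 + 40*a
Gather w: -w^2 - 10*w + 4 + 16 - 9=-w^2 - 10*w + 11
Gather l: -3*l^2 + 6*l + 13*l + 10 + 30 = -3*l^2 + 19*l + 40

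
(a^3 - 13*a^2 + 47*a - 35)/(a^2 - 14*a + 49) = (a^2 - 6*a + 5)/(a - 7)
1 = 1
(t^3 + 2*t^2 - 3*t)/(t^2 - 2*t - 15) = t*(t - 1)/(t - 5)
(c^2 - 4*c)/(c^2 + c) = (c - 4)/(c + 1)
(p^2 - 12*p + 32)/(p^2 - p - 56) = (p - 4)/(p + 7)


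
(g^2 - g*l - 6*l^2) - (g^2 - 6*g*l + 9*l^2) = 5*g*l - 15*l^2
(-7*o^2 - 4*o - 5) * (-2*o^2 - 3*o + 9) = 14*o^4 + 29*o^3 - 41*o^2 - 21*o - 45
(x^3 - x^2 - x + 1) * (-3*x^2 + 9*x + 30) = -3*x^5 + 12*x^4 + 24*x^3 - 42*x^2 - 21*x + 30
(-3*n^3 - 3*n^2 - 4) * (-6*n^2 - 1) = 18*n^5 + 18*n^4 + 3*n^3 + 27*n^2 + 4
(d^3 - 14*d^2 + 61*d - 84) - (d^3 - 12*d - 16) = -14*d^2 + 73*d - 68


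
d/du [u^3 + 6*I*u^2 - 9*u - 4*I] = 3*u^2 + 12*I*u - 9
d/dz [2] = 0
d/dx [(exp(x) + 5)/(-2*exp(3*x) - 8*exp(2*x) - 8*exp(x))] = (exp(2*x) + 15*exp(x)/2 + 5)*exp(-x)/(exp(3*x) + 6*exp(2*x) + 12*exp(x) + 8)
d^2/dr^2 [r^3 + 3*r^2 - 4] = 6*r + 6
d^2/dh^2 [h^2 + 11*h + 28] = 2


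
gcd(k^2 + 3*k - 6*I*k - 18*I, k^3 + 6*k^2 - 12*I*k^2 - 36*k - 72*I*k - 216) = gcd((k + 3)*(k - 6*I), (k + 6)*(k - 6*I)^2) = k - 6*I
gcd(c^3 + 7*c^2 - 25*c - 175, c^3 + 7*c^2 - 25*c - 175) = c^3 + 7*c^2 - 25*c - 175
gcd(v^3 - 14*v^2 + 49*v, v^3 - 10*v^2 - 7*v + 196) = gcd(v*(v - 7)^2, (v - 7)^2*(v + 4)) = v^2 - 14*v + 49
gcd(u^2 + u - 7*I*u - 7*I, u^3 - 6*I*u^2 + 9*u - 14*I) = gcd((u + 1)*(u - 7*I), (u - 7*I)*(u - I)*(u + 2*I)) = u - 7*I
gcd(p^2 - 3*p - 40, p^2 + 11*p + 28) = 1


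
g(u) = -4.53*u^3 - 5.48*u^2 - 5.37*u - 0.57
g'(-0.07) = -4.67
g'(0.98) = -29.16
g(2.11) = -78.85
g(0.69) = -8.37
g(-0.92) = 3.26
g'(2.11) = -89.00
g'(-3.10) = -101.99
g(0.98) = -15.36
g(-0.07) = -0.22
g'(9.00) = -1204.80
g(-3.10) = 98.37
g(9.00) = -3795.15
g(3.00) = -188.31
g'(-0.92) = -6.79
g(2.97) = -183.53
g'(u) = -13.59*u^2 - 10.96*u - 5.37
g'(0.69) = -19.40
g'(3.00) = -160.56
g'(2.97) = -157.80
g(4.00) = -399.65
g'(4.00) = -266.65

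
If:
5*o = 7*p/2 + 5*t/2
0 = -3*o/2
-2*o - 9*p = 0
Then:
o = 0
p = 0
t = 0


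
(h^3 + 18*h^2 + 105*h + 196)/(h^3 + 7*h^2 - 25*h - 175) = (h^2 + 11*h + 28)/(h^2 - 25)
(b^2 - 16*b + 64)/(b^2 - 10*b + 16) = (b - 8)/(b - 2)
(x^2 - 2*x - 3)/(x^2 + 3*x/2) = 2*(x^2 - 2*x - 3)/(x*(2*x + 3))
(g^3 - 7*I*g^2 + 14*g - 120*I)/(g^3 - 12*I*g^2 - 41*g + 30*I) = (g + 4*I)/(g - I)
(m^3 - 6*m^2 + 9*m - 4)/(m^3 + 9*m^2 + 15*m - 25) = (m^2 - 5*m + 4)/(m^2 + 10*m + 25)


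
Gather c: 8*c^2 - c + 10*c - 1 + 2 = 8*c^2 + 9*c + 1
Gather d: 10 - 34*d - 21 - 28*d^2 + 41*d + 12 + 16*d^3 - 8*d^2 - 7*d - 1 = 16*d^3 - 36*d^2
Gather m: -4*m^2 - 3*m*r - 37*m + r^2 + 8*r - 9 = -4*m^2 + m*(-3*r - 37) + r^2 + 8*r - 9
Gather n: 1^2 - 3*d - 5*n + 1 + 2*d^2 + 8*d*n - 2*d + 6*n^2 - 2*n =2*d^2 - 5*d + 6*n^2 + n*(8*d - 7) + 2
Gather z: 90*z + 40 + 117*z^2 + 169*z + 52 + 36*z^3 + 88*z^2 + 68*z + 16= 36*z^3 + 205*z^2 + 327*z + 108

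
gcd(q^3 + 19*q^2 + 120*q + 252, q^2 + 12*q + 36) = q^2 + 12*q + 36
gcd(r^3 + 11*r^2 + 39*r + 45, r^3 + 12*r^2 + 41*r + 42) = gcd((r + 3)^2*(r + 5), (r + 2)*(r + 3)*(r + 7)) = r + 3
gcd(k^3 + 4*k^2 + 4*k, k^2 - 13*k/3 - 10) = 1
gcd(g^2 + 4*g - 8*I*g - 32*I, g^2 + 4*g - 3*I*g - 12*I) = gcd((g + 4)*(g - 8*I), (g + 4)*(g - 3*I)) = g + 4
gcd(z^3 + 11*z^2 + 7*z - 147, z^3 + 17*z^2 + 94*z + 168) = z + 7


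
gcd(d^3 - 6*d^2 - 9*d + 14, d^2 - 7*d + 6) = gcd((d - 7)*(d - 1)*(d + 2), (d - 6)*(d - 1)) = d - 1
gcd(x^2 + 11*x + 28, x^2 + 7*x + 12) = x + 4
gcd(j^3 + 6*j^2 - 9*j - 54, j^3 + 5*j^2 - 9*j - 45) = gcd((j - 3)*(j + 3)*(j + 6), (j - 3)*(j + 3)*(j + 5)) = j^2 - 9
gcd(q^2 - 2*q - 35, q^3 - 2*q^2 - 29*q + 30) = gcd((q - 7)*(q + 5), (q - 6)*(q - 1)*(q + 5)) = q + 5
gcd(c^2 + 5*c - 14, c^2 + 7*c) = c + 7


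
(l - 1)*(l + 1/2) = l^2 - l/2 - 1/2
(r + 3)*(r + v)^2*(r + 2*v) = r^4 + 4*r^3*v + 3*r^3 + 5*r^2*v^2 + 12*r^2*v + 2*r*v^3 + 15*r*v^2 + 6*v^3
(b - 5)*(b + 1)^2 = b^3 - 3*b^2 - 9*b - 5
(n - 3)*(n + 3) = n^2 - 9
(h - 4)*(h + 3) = h^2 - h - 12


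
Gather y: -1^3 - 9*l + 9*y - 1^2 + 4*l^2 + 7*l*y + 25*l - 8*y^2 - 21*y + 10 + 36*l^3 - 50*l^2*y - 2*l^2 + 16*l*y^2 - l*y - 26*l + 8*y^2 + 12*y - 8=36*l^3 + 2*l^2 + 16*l*y^2 - 10*l + y*(-50*l^2 + 6*l)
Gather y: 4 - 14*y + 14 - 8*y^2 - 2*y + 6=-8*y^2 - 16*y + 24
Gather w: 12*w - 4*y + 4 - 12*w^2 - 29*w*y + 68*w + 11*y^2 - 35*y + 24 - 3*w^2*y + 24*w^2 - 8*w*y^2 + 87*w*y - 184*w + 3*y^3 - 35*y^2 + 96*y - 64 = w^2*(12 - 3*y) + w*(-8*y^2 + 58*y - 104) + 3*y^3 - 24*y^2 + 57*y - 36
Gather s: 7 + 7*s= 7*s + 7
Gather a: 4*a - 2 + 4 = 4*a + 2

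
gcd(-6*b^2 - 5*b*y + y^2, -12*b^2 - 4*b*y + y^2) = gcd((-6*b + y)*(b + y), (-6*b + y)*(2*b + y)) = -6*b + y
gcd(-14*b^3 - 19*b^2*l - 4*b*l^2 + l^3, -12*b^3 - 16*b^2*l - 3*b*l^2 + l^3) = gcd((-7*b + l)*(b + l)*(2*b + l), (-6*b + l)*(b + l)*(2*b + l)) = 2*b^2 + 3*b*l + l^2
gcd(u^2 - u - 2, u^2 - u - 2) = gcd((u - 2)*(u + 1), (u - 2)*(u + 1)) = u^2 - u - 2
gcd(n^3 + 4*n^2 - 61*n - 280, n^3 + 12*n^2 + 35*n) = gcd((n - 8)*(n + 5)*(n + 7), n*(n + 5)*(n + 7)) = n^2 + 12*n + 35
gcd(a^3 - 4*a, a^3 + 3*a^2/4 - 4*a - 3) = a^2 - 4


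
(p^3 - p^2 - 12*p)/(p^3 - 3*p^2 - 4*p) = (p + 3)/(p + 1)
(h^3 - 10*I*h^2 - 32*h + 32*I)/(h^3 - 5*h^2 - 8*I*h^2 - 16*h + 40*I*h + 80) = (h - 2*I)/(h - 5)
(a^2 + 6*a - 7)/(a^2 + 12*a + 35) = (a - 1)/(a + 5)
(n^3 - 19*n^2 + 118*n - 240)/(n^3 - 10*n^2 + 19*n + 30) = (n - 8)/(n + 1)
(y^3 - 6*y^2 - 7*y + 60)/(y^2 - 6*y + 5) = (y^2 - y - 12)/(y - 1)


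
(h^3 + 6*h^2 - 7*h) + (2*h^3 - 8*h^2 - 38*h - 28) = 3*h^3 - 2*h^2 - 45*h - 28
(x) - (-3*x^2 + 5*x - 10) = 3*x^2 - 4*x + 10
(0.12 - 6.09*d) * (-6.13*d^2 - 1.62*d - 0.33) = 37.3317*d^3 + 9.1302*d^2 + 1.8153*d - 0.0396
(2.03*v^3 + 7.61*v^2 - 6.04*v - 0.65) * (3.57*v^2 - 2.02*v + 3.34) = 7.2471*v^5 + 23.0671*v^4 - 30.1548*v^3 + 35.2977*v^2 - 18.8606*v - 2.171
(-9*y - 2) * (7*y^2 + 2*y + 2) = -63*y^3 - 32*y^2 - 22*y - 4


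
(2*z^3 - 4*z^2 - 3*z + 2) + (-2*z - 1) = 2*z^3 - 4*z^2 - 5*z + 1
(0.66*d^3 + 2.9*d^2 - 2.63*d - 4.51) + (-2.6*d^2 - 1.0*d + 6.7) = 0.66*d^3 + 0.3*d^2 - 3.63*d + 2.19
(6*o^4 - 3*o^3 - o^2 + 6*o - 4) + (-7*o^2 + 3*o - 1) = 6*o^4 - 3*o^3 - 8*o^2 + 9*o - 5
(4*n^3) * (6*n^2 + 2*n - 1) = 24*n^5 + 8*n^4 - 4*n^3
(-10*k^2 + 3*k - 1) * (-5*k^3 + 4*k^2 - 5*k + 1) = 50*k^5 - 55*k^4 + 67*k^3 - 29*k^2 + 8*k - 1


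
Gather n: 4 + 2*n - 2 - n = n + 2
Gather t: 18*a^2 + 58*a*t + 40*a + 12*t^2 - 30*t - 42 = 18*a^2 + 40*a + 12*t^2 + t*(58*a - 30) - 42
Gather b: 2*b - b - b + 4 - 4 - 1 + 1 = 0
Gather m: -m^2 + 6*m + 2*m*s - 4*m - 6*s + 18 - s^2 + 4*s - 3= -m^2 + m*(2*s + 2) - s^2 - 2*s + 15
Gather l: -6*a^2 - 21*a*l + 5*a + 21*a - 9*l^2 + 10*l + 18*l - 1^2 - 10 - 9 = -6*a^2 + 26*a - 9*l^2 + l*(28 - 21*a) - 20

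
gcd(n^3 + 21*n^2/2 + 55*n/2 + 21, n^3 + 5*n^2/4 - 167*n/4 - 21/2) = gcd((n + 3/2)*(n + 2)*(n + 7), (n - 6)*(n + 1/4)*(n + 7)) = n + 7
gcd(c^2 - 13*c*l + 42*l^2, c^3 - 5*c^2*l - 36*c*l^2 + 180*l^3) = c - 6*l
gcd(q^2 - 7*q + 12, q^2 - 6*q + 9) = q - 3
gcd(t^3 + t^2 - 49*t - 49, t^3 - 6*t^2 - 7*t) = t^2 - 6*t - 7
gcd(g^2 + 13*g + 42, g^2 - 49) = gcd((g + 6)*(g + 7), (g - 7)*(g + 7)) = g + 7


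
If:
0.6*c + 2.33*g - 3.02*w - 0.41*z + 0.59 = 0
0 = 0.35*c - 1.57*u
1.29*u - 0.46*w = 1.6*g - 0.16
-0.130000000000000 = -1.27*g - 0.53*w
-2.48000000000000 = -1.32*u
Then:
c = 8.43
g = 4.96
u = 1.88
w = -11.65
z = 127.79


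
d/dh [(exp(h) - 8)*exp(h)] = 2*(exp(h) - 4)*exp(h)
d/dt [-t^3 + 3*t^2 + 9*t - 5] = -3*t^2 + 6*t + 9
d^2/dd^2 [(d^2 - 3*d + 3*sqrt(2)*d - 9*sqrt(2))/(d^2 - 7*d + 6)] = 2*(4*d^3 + 3*sqrt(2)*d^3 - 27*sqrt(2)*d^2 - 18*d^2 + 54*d + 135*sqrt(2)*d - 261*sqrt(2) - 90)/(d^6 - 21*d^5 + 165*d^4 - 595*d^3 + 990*d^2 - 756*d + 216)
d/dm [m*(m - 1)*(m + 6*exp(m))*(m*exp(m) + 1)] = m*(m - 1)*(m + 1)*(m + 6*exp(m))*exp(m) + m*(m - 1)*(m*exp(m) + 1)*(6*exp(m) + 1) + m*(m + 6*exp(m))*(m*exp(m) + 1) + (m - 1)*(m + 6*exp(m))*(m*exp(m) + 1)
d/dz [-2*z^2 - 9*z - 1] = -4*z - 9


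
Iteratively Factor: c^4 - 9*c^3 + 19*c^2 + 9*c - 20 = (c + 1)*(c^3 - 10*c^2 + 29*c - 20) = (c - 1)*(c + 1)*(c^2 - 9*c + 20) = (c - 5)*(c - 1)*(c + 1)*(c - 4)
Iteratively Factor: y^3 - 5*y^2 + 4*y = (y)*(y^2 - 5*y + 4) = y*(y - 1)*(y - 4)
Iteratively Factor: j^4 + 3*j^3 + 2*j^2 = (j + 2)*(j^3 + j^2) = j*(j + 2)*(j^2 + j) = j^2*(j + 2)*(j + 1)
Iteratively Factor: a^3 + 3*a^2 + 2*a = (a + 1)*(a^2 + 2*a) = (a + 1)*(a + 2)*(a)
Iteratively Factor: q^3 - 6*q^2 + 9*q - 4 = (q - 4)*(q^2 - 2*q + 1) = (q - 4)*(q - 1)*(q - 1)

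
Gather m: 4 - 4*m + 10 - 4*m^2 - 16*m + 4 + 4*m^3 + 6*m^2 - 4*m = 4*m^3 + 2*m^2 - 24*m + 18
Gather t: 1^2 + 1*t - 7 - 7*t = -6*t - 6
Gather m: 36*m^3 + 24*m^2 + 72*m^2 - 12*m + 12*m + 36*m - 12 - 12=36*m^3 + 96*m^2 + 36*m - 24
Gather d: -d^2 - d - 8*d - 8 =-d^2 - 9*d - 8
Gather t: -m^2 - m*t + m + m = -m^2 - m*t + 2*m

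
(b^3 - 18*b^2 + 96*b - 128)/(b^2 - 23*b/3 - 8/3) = 3*(b^2 - 10*b + 16)/(3*b + 1)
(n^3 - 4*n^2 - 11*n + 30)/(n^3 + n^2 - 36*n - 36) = (n^3 - 4*n^2 - 11*n + 30)/(n^3 + n^2 - 36*n - 36)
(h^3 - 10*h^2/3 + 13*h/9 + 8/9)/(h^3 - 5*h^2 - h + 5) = (9*h^2 - 21*h - 8)/(9*(h^2 - 4*h - 5))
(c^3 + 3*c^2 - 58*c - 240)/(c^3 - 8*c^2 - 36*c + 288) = (c + 5)/(c - 6)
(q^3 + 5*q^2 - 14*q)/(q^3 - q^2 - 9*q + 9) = q*(q^2 + 5*q - 14)/(q^3 - q^2 - 9*q + 9)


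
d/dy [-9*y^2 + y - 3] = 1 - 18*y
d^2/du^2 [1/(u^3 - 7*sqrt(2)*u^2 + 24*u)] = 2*(u*(-3*u + 7*sqrt(2))*(u^2 - 7*sqrt(2)*u + 24) + (3*u^2 - 14*sqrt(2)*u + 24)^2)/(u^3*(u^2 - 7*sqrt(2)*u + 24)^3)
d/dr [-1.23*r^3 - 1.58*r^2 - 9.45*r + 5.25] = -3.69*r^2 - 3.16*r - 9.45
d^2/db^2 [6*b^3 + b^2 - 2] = 36*b + 2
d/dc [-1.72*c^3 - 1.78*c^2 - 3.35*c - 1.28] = -5.16*c^2 - 3.56*c - 3.35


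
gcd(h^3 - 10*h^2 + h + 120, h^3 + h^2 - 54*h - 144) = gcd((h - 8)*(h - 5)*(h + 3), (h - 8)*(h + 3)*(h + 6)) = h^2 - 5*h - 24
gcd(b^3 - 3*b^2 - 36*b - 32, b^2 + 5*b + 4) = b^2 + 5*b + 4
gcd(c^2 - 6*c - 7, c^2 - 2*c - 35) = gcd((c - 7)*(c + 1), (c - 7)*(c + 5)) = c - 7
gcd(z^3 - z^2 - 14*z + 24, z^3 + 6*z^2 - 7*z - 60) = z^2 + z - 12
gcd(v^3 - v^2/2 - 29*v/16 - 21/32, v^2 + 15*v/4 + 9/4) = v + 3/4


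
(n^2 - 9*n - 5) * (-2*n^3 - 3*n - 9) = -2*n^5 + 18*n^4 + 7*n^3 + 18*n^2 + 96*n + 45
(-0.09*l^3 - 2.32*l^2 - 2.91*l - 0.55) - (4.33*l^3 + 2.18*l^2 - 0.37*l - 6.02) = -4.42*l^3 - 4.5*l^2 - 2.54*l + 5.47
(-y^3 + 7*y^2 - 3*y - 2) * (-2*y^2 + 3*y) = 2*y^5 - 17*y^4 + 27*y^3 - 5*y^2 - 6*y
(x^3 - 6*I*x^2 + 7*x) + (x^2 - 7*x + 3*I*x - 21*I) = x^3 + x^2 - 6*I*x^2 + 3*I*x - 21*I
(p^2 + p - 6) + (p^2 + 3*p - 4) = 2*p^2 + 4*p - 10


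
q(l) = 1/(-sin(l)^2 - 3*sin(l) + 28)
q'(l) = (2*sin(l)*cos(l) + 3*cos(l))/(-sin(l)^2 - 3*sin(l) + 28)^2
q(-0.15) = 0.04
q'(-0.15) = 0.00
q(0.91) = 0.04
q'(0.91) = 0.00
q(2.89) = 0.04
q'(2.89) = -0.00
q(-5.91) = 0.04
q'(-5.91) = 0.00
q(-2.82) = 0.03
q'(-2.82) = -0.00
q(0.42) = 0.04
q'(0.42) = 0.00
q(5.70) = 0.03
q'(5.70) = 0.00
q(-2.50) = 0.03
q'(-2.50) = -0.00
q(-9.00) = 0.03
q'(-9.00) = 0.00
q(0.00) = 0.04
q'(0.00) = 0.00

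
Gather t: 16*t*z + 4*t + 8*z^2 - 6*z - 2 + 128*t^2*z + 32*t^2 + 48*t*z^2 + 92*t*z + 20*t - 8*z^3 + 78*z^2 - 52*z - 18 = t^2*(128*z + 32) + t*(48*z^2 + 108*z + 24) - 8*z^3 + 86*z^2 - 58*z - 20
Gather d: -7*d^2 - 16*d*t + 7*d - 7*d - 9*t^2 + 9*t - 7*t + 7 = -7*d^2 - 16*d*t - 9*t^2 + 2*t + 7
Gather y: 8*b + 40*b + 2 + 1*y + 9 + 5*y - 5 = 48*b + 6*y + 6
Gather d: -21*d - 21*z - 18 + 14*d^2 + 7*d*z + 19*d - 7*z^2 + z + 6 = 14*d^2 + d*(7*z - 2) - 7*z^2 - 20*z - 12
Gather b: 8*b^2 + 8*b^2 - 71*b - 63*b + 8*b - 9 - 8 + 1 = 16*b^2 - 126*b - 16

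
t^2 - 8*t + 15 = (t - 5)*(t - 3)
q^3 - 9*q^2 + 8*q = q*(q - 8)*(q - 1)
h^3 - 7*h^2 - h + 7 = (h - 7)*(h - 1)*(h + 1)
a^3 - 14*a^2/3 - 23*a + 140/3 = (a - 7)*(a - 5/3)*(a + 4)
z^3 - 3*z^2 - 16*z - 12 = (z - 6)*(z + 1)*(z + 2)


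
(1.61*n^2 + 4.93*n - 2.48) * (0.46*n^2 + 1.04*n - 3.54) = 0.7406*n^4 + 3.9422*n^3 - 1.713*n^2 - 20.0314*n + 8.7792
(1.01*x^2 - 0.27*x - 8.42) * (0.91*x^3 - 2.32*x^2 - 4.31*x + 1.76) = 0.9191*x^5 - 2.5889*x^4 - 11.3889*x^3 + 22.4757*x^2 + 35.815*x - 14.8192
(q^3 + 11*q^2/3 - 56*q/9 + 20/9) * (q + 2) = q^4 + 17*q^3/3 + 10*q^2/9 - 92*q/9 + 40/9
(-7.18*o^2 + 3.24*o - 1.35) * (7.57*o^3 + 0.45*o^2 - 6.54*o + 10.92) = -54.3526*o^5 + 21.2958*o^4 + 38.1957*o^3 - 100.2027*o^2 + 44.2098*o - 14.742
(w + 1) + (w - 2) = 2*w - 1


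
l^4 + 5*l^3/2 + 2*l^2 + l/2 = l*(l + 1/2)*(l + 1)^2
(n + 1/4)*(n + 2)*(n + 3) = n^3 + 21*n^2/4 + 29*n/4 + 3/2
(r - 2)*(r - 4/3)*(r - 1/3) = r^3 - 11*r^2/3 + 34*r/9 - 8/9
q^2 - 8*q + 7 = (q - 7)*(q - 1)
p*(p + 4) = p^2 + 4*p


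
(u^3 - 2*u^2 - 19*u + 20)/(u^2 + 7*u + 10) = (u^3 - 2*u^2 - 19*u + 20)/(u^2 + 7*u + 10)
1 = 1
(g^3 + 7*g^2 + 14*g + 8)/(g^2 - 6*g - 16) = (g^2 + 5*g + 4)/(g - 8)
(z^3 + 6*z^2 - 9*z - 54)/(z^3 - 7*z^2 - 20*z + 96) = (z^2 + 9*z + 18)/(z^2 - 4*z - 32)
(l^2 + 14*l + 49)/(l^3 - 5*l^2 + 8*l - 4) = (l^2 + 14*l + 49)/(l^3 - 5*l^2 + 8*l - 4)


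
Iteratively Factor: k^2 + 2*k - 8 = (k - 2)*(k + 4)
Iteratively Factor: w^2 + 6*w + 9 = (w + 3)*(w + 3)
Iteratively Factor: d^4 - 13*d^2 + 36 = (d - 2)*(d^3 + 2*d^2 - 9*d - 18) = (d - 2)*(d + 2)*(d^2 - 9) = (d - 2)*(d + 2)*(d + 3)*(d - 3)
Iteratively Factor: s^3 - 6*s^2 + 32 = (s - 4)*(s^2 - 2*s - 8) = (s - 4)*(s + 2)*(s - 4)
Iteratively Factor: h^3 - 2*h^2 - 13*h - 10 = (h + 1)*(h^2 - 3*h - 10) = (h + 1)*(h + 2)*(h - 5)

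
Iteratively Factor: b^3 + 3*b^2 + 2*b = (b + 1)*(b^2 + 2*b) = b*(b + 1)*(b + 2)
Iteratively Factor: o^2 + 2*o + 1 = (o + 1)*(o + 1)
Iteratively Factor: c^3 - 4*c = (c - 2)*(c^2 + 2*c) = c*(c - 2)*(c + 2)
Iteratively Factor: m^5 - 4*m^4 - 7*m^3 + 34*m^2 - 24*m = (m + 3)*(m^4 - 7*m^3 + 14*m^2 - 8*m) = (m - 1)*(m + 3)*(m^3 - 6*m^2 + 8*m) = (m - 4)*(m - 1)*(m + 3)*(m^2 - 2*m) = (m - 4)*(m - 2)*(m - 1)*(m + 3)*(m)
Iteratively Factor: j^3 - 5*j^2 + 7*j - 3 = (j - 3)*(j^2 - 2*j + 1) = (j - 3)*(j - 1)*(j - 1)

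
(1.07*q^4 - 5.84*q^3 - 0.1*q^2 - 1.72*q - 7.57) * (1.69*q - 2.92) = 1.8083*q^5 - 12.994*q^4 + 16.8838*q^3 - 2.6148*q^2 - 7.7709*q + 22.1044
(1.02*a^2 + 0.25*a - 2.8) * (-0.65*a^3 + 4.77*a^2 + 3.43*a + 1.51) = -0.663*a^5 + 4.7029*a^4 + 6.5111*a^3 - 10.9583*a^2 - 9.2265*a - 4.228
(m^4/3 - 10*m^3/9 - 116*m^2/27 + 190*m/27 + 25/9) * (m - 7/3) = m^5/3 - 17*m^4/9 - 46*m^3/27 + 1382*m^2/81 - 1105*m/81 - 175/27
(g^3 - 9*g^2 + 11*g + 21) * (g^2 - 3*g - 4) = g^5 - 12*g^4 + 34*g^3 + 24*g^2 - 107*g - 84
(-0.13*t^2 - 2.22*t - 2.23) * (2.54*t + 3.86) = -0.3302*t^3 - 6.1406*t^2 - 14.2334*t - 8.6078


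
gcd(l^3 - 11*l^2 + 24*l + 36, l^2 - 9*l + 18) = l - 6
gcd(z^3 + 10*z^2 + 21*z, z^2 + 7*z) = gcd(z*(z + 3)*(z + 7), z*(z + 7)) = z^2 + 7*z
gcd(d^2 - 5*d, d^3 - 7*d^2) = d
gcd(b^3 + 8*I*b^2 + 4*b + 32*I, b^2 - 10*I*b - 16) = b - 2*I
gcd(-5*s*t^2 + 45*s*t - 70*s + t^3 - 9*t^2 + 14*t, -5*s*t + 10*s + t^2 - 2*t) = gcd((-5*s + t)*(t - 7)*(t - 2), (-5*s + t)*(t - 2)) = 5*s*t - 10*s - t^2 + 2*t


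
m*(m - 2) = m^2 - 2*m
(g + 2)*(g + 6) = g^2 + 8*g + 12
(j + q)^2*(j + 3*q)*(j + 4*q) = j^4 + 9*j^3*q + 27*j^2*q^2 + 31*j*q^3 + 12*q^4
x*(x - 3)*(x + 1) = x^3 - 2*x^2 - 3*x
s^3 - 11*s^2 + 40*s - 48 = (s - 4)^2*(s - 3)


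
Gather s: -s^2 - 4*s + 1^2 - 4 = -s^2 - 4*s - 3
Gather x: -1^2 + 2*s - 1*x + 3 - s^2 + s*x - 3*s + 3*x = -s^2 - s + x*(s + 2) + 2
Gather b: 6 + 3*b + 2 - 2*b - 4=b + 4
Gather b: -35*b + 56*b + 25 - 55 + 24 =21*b - 6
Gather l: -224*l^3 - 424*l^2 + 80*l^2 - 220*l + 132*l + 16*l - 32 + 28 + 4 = -224*l^3 - 344*l^2 - 72*l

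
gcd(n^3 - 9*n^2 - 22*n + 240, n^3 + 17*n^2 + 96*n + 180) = n + 5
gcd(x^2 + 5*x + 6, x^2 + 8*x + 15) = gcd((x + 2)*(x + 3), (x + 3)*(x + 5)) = x + 3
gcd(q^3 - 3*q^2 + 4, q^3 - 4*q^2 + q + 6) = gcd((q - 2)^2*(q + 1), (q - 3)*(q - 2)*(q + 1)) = q^2 - q - 2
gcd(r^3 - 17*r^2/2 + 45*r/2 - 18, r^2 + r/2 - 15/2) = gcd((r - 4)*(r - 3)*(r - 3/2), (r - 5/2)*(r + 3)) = 1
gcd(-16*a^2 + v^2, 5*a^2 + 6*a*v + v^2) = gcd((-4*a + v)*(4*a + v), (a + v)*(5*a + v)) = 1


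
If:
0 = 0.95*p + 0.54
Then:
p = -0.57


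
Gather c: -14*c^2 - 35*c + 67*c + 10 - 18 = -14*c^2 + 32*c - 8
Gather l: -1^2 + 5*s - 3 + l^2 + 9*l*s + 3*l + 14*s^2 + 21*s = l^2 + l*(9*s + 3) + 14*s^2 + 26*s - 4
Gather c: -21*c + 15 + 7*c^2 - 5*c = 7*c^2 - 26*c + 15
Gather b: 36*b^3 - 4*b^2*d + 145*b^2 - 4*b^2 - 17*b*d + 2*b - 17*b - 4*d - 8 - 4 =36*b^3 + b^2*(141 - 4*d) + b*(-17*d - 15) - 4*d - 12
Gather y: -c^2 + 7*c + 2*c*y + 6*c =-c^2 + 2*c*y + 13*c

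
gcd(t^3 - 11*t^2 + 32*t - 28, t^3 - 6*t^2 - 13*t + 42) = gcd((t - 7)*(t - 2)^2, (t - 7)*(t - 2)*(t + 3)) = t^2 - 9*t + 14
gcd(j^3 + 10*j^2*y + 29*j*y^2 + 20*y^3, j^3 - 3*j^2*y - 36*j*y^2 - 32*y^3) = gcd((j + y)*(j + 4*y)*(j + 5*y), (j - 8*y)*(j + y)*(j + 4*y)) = j^2 + 5*j*y + 4*y^2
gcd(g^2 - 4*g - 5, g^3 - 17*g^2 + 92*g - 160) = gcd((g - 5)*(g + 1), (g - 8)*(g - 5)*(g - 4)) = g - 5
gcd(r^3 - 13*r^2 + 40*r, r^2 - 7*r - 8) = r - 8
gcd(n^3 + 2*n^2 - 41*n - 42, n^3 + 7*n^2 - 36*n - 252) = n^2 + n - 42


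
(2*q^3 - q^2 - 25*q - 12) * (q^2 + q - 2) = 2*q^5 + q^4 - 30*q^3 - 35*q^2 + 38*q + 24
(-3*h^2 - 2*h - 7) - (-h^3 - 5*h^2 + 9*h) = h^3 + 2*h^2 - 11*h - 7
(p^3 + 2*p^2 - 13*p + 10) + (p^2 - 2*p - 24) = p^3 + 3*p^2 - 15*p - 14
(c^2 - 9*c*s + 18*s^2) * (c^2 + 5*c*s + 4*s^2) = c^4 - 4*c^3*s - 23*c^2*s^2 + 54*c*s^3 + 72*s^4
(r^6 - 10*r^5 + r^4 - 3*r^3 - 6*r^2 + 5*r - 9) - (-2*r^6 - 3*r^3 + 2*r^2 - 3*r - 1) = 3*r^6 - 10*r^5 + r^4 - 8*r^2 + 8*r - 8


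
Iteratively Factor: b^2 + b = (b + 1)*(b)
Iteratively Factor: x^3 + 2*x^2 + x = (x)*(x^2 + 2*x + 1) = x*(x + 1)*(x + 1)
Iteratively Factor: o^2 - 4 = (o - 2)*(o + 2)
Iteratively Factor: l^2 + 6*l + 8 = (l + 2)*(l + 4)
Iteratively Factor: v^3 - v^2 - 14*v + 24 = (v - 2)*(v^2 + v - 12) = (v - 2)*(v + 4)*(v - 3)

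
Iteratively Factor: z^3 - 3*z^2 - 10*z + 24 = (z + 3)*(z^2 - 6*z + 8) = (z - 4)*(z + 3)*(z - 2)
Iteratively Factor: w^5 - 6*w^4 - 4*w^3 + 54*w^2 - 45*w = (w - 3)*(w^4 - 3*w^3 - 13*w^2 + 15*w) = (w - 3)*(w - 1)*(w^3 - 2*w^2 - 15*w) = w*(w - 3)*(w - 1)*(w^2 - 2*w - 15) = w*(w - 5)*(w - 3)*(w - 1)*(w + 3)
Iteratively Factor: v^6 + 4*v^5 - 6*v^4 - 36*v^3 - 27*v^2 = (v + 1)*(v^5 + 3*v^4 - 9*v^3 - 27*v^2) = (v + 1)*(v + 3)*(v^4 - 9*v^2) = v*(v + 1)*(v + 3)*(v^3 - 9*v) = v^2*(v + 1)*(v + 3)*(v^2 - 9) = v^2*(v - 3)*(v + 1)*(v + 3)*(v + 3)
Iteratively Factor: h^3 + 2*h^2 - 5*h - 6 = (h - 2)*(h^2 + 4*h + 3) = (h - 2)*(h + 3)*(h + 1)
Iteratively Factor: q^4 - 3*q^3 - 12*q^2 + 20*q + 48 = (q + 2)*(q^3 - 5*q^2 - 2*q + 24) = (q + 2)^2*(q^2 - 7*q + 12) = (q - 3)*(q + 2)^2*(q - 4)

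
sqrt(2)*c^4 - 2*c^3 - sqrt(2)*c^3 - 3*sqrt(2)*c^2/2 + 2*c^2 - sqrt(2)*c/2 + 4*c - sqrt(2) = (c - 2)*(c - sqrt(2)/2)^2*(sqrt(2)*c + sqrt(2))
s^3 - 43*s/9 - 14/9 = (s - 7/3)*(s + 1/3)*(s + 2)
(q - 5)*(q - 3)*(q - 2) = q^3 - 10*q^2 + 31*q - 30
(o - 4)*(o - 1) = o^2 - 5*o + 4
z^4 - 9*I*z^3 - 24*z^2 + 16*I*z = z*(z - 4*I)^2*(z - I)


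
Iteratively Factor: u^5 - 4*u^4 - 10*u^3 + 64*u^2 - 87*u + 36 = (u + 4)*(u^4 - 8*u^3 + 22*u^2 - 24*u + 9) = (u - 3)*(u + 4)*(u^3 - 5*u^2 + 7*u - 3) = (u - 3)*(u - 1)*(u + 4)*(u^2 - 4*u + 3) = (u - 3)*(u - 1)^2*(u + 4)*(u - 3)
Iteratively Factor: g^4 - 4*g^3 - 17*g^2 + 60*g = (g)*(g^3 - 4*g^2 - 17*g + 60) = g*(g - 3)*(g^2 - g - 20) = g*(g - 3)*(g + 4)*(g - 5)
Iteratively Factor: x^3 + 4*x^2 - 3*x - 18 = (x + 3)*(x^2 + x - 6) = (x + 3)^2*(x - 2)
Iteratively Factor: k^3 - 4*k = (k + 2)*(k^2 - 2*k) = k*(k + 2)*(k - 2)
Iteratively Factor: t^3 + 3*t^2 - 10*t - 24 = (t + 2)*(t^2 + t - 12) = (t - 3)*(t + 2)*(t + 4)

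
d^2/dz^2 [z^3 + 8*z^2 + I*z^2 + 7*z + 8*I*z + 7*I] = 6*z + 16 + 2*I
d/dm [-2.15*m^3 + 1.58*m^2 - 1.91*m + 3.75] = -6.45*m^2 + 3.16*m - 1.91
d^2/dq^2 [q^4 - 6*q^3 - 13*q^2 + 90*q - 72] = 12*q^2 - 36*q - 26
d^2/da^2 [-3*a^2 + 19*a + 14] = -6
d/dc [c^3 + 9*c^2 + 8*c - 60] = 3*c^2 + 18*c + 8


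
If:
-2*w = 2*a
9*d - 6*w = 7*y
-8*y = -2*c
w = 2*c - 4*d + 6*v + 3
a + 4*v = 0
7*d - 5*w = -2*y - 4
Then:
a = -50/261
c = -184/87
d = -74/261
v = 25/522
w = 50/261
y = -46/87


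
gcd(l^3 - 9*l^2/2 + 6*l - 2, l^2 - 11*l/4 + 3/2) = l - 2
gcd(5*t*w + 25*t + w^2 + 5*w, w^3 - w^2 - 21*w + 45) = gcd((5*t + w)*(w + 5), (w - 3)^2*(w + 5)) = w + 5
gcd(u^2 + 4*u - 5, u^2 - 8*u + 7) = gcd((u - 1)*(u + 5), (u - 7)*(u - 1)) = u - 1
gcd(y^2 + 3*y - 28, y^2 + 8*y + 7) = y + 7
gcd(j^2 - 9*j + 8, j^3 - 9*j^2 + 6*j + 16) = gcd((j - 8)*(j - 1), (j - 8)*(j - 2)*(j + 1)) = j - 8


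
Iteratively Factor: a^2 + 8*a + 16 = (a + 4)*(a + 4)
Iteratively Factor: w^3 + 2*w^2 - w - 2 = (w + 2)*(w^2 - 1) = (w - 1)*(w + 2)*(w + 1)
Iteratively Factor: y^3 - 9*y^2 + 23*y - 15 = (y - 3)*(y^2 - 6*y + 5) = (y - 5)*(y - 3)*(y - 1)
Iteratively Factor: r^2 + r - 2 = (r - 1)*(r + 2)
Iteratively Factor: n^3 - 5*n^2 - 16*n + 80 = (n - 4)*(n^2 - n - 20) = (n - 4)*(n + 4)*(n - 5)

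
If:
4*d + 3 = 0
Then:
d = -3/4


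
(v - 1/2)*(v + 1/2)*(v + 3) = v^3 + 3*v^2 - v/4 - 3/4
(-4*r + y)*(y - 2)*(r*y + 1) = -4*r^2*y^2 + 8*r^2*y + r*y^3 - 2*r*y^2 - 4*r*y + 8*r + y^2 - 2*y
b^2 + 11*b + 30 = (b + 5)*(b + 6)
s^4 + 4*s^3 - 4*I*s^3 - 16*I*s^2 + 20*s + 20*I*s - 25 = (s + 5)*(s - 5*I)*(-I*s + 1)*(I*s - I)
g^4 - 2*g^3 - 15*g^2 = g^2*(g - 5)*(g + 3)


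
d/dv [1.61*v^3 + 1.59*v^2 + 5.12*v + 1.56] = 4.83*v^2 + 3.18*v + 5.12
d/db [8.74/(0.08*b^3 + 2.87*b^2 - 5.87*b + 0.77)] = (-2.0976*b^2 - 50.1676*b + 51.3038)/(0.08*b^3 + 2.87*b^2 - 5.87*b + 0.77)^2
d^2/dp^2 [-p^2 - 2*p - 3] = -2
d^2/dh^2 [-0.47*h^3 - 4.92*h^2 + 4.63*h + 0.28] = -2.82*h - 9.84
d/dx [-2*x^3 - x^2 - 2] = 2*x*(-3*x - 1)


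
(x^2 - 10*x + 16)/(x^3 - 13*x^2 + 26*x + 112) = (x - 2)/(x^2 - 5*x - 14)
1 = 1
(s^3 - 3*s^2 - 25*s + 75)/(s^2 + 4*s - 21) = (s^2 - 25)/(s + 7)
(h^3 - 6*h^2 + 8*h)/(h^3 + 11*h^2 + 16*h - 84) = h*(h - 4)/(h^2 + 13*h + 42)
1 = 1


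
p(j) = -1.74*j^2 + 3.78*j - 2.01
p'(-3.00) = 14.22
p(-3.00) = -29.01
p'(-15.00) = 55.98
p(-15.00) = -450.21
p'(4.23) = -10.94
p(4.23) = -17.15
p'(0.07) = 3.54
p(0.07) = -1.75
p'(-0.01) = 3.81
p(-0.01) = -2.05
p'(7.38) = -21.90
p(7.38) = -68.88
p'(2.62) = -5.34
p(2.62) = -4.05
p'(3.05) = -6.83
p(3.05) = -6.67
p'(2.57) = -5.16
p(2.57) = -3.79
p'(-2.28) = 11.71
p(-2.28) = -19.67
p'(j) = 3.78 - 3.48*j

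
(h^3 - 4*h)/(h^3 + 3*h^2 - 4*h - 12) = h/(h + 3)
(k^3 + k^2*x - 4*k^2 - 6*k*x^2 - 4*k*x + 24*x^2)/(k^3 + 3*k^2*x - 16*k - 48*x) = (k - 2*x)/(k + 4)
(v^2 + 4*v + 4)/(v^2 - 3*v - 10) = (v + 2)/(v - 5)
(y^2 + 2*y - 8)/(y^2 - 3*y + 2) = (y + 4)/(y - 1)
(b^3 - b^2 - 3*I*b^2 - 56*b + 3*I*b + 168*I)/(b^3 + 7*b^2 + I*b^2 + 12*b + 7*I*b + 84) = (b - 8)/(b + 4*I)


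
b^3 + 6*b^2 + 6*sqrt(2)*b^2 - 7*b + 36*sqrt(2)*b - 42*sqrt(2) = (b - 1)*(b + 7)*(b + 6*sqrt(2))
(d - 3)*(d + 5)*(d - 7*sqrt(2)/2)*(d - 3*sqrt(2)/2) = d^4 - 5*sqrt(2)*d^3 + 2*d^3 - 10*sqrt(2)*d^2 - 9*d^2/2 + 21*d + 75*sqrt(2)*d - 315/2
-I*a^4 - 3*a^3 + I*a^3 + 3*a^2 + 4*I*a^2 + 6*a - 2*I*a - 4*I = (a - 2)*(a - 2*I)*(a - I)*(-I*a - I)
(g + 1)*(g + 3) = g^2 + 4*g + 3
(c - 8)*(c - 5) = c^2 - 13*c + 40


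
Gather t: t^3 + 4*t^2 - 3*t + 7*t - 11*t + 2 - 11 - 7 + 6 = t^3 + 4*t^2 - 7*t - 10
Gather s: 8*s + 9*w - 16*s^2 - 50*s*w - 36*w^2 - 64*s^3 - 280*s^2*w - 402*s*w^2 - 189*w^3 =-64*s^3 + s^2*(-280*w - 16) + s*(-402*w^2 - 50*w + 8) - 189*w^3 - 36*w^2 + 9*w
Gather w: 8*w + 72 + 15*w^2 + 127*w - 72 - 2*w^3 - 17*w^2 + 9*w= -2*w^3 - 2*w^2 + 144*w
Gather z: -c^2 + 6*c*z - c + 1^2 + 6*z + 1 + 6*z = -c^2 - c + z*(6*c + 12) + 2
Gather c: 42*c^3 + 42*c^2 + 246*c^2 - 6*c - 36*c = 42*c^3 + 288*c^2 - 42*c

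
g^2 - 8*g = g*(g - 8)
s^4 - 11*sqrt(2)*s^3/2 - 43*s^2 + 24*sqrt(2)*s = s*(s - 8*sqrt(2))*(s - sqrt(2)/2)*(s + 3*sqrt(2))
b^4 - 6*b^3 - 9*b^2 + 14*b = b*(b - 7)*(b - 1)*(b + 2)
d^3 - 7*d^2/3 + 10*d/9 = d*(d - 5/3)*(d - 2/3)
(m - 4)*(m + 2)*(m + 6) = m^3 + 4*m^2 - 20*m - 48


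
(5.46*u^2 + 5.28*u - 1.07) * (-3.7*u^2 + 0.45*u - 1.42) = -20.202*u^4 - 17.079*u^3 - 1.4182*u^2 - 7.9791*u + 1.5194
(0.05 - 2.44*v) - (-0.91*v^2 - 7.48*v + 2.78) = 0.91*v^2 + 5.04*v - 2.73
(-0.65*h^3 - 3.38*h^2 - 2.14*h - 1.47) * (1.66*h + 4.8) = -1.079*h^4 - 8.7308*h^3 - 19.7764*h^2 - 12.7122*h - 7.056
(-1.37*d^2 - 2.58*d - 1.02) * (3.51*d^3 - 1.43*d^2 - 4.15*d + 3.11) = -4.8087*d^5 - 7.0967*d^4 + 5.7947*d^3 + 7.9049*d^2 - 3.7908*d - 3.1722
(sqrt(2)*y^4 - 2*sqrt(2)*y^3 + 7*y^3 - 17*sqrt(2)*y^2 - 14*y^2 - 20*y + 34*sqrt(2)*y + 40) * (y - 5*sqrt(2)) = sqrt(2)*y^5 - 3*y^4 - 2*sqrt(2)*y^4 - 52*sqrt(2)*y^3 + 6*y^3 + 104*sqrt(2)*y^2 + 150*y^2 - 300*y + 100*sqrt(2)*y - 200*sqrt(2)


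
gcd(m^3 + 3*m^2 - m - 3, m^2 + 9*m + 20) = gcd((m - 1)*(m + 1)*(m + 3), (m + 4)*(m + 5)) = 1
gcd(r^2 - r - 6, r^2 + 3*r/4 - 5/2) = r + 2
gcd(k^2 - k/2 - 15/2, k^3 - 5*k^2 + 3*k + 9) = k - 3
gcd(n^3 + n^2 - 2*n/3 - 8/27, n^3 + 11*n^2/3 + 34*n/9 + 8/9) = n^2 + 5*n/3 + 4/9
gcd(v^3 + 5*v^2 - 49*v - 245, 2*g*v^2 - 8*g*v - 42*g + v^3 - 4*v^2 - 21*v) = v - 7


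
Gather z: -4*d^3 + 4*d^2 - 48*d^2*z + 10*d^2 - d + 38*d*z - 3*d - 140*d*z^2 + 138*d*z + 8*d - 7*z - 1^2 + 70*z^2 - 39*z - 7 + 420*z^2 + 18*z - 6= -4*d^3 + 14*d^2 + 4*d + z^2*(490 - 140*d) + z*(-48*d^2 + 176*d - 28) - 14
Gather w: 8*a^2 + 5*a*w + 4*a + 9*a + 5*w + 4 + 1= 8*a^2 + 13*a + w*(5*a + 5) + 5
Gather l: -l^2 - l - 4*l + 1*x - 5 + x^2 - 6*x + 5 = -l^2 - 5*l + x^2 - 5*x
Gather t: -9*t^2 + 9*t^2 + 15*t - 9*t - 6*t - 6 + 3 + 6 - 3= 0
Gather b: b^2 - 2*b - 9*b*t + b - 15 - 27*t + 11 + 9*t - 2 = b^2 + b*(-9*t - 1) - 18*t - 6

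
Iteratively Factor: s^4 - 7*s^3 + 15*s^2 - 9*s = (s - 3)*(s^3 - 4*s^2 + 3*s) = s*(s - 3)*(s^2 - 4*s + 3) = s*(s - 3)*(s - 1)*(s - 3)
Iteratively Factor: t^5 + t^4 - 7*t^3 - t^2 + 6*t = (t)*(t^4 + t^3 - 7*t^2 - t + 6) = t*(t + 1)*(t^3 - 7*t + 6) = t*(t - 2)*(t + 1)*(t^2 + 2*t - 3) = t*(t - 2)*(t + 1)*(t + 3)*(t - 1)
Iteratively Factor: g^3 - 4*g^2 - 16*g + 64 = (g - 4)*(g^2 - 16) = (g - 4)^2*(g + 4)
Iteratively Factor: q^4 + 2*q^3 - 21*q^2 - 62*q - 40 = (q + 4)*(q^3 - 2*q^2 - 13*q - 10) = (q + 2)*(q + 4)*(q^2 - 4*q - 5) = (q + 1)*(q + 2)*(q + 4)*(q - 5)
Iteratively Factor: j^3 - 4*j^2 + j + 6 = (j - 3)*(j^2 - j - 2) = (j - 3)*(j + 1)*(j - 2)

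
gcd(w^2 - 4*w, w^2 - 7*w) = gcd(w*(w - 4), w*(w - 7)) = w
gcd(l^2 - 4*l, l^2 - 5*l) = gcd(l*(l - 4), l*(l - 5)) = l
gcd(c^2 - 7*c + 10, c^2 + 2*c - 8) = c - 2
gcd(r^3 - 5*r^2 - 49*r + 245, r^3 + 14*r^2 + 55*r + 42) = r + 7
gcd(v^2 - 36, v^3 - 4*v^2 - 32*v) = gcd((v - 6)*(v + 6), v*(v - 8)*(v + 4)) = 1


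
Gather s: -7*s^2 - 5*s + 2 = -7*s^2 - 5*s + 2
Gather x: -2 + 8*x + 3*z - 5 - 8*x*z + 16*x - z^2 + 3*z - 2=x*(24 - 8*z) - z^2 + 6*z - 9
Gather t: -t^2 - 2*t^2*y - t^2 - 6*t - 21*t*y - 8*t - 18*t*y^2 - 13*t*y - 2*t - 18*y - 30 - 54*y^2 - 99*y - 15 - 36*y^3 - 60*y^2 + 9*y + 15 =t^2*(-2*y - 2) + t*(-18*y^2 - 34*y - 16) - 36*y^3 - 114*y^2 - 108*y - 30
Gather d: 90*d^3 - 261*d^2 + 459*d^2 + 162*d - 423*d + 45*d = 90*d^3 + 198*d^2 - 216*d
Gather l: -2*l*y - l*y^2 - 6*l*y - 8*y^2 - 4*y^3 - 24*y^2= l*(-y^2 - 8*y) - 4*y^3 - 32*y^2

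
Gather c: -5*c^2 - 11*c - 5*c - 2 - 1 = -5*c^2 - 16*c - 3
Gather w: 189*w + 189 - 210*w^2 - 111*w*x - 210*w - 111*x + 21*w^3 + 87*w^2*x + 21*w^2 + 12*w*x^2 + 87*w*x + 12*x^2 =21*w^3 + w^2*(87*x - 189) + w*(12*x^2 - 24*x - 21) + 12*x^2 - 111*x + 189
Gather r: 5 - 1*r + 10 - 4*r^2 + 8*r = -4*r^2 + 7*r + 15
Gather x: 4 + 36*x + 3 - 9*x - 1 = 27*x + 6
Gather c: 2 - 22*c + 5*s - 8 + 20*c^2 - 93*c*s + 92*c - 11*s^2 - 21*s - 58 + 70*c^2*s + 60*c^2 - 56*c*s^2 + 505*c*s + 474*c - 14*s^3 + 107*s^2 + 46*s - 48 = c^2*(70*s + 80) + c*(-56*s^2 + 412*s + 544) - 14*s^3 + 96*s^2 + 30*s - 112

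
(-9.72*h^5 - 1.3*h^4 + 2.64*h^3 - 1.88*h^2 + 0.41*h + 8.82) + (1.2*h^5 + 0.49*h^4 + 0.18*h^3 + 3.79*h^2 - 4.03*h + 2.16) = -8.52*h^5 - 0.81*h^4 + 2.82*h^3 + 1.91*h^2 - 3.62*h + 10.98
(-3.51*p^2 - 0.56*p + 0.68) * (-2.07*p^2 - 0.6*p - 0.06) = 7.2657*p^4 + 3.2652*p^3 - 0.861*p^2 - 0.3744*p - 0.0408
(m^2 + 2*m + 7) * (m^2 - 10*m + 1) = m^4 - 8*m^3 - 12*m^2 - 68*m + 7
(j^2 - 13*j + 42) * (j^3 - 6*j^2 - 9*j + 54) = j^5 - 19*j^4 + 111*j^3 - 81*j^2 - 1080*j + 2268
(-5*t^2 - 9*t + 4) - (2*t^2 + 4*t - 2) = -7*t^2 - 13*t + 6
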